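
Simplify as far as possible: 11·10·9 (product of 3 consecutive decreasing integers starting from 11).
990

Working:
This is P(11,3) = 11!/(8)! = 990.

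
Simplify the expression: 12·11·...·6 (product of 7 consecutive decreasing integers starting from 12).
3,991,680

This is P(12,7) = 12!/(5)! = 3,991,680.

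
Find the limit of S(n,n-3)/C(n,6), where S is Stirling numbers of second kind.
15

Explanation: The leading term of S(n,n-3) as a polynomial in n is (5)!!·C(n,6), so the ratio → (5)!! = 15.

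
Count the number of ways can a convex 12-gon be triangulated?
16,796

Reasoning: Using the Catalan number formula: C_n = C(2n, n) / (n+1)
C_10 = C(20, 10) / (10+1)
     = 184756 / 11
     = 16,796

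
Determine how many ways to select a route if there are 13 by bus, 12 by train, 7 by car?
By the addition principle: 13 + 12 + 7 = 32.
Final answer: 32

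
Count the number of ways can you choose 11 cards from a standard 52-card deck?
60,403,728,840

C(52,11) = 60,403,728,840.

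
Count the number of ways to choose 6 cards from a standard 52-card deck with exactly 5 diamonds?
50,193
13 diamonds and 39 non-diamonds: C(13,5) × C(39,1) = 1287 × 39 = 50,193.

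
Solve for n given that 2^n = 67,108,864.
26

67,108,864 = 1,024 × 1,024 × 64 = 2^10 × 2^10 × 2^6 = 2^26, so n = 26.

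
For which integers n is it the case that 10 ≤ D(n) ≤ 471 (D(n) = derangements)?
5, 6

Reasoning: Using D(n) = (n−1)[D(n−1) + D(n−2)] with D(1)=0, D(2)=1: D(4)=9; D(5)=44; D(6)=265; D(7)=1,854. So valid n = 5, 6.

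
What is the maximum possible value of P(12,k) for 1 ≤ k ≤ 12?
479,001,600

P(12,k) increases in k, so maximum at k = 12: 12! = 479,001,600.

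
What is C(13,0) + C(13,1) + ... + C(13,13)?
8,192

Reasoning: Sum of binomial coefficients = 2^13 = 8,192.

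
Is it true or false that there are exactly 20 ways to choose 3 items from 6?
C(6,3) = 20.
Final answer: True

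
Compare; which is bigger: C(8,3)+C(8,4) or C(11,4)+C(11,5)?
C(11,4)+C(11,5)

First=126, Second=792.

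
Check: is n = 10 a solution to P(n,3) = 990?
No

Explanation: P(10,3) = 10·9·8 = 720, which does not equal 990.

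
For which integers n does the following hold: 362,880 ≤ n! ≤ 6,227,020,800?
9, 10, 11, 12, 13

Solution: n! is strictly increasing; 9! = 362,880 and 13! = 6,227,020,800, so valid n = 9, 10, 11, 12, 13.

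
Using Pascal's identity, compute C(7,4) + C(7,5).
C(7,4) + C(7,5) = C(8,5) = 56.
Final answer: 56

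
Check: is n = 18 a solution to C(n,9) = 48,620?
Yes

Working:
C(18,9) = 18·17·16·15·14·13·12·11·10/9! = 17,643,225,600/362,880 = 48,620, which equals 48,620.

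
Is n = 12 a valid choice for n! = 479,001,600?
Yes

Explanation: 12! = 12·11! = 12·39,916,800 = 479,001,600, which equals 479,001,600.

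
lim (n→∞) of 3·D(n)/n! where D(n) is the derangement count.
3/e
D(n)/n! → 1/e, so 3·D(n)/n! → 3/e.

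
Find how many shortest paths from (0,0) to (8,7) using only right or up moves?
6,435

Reasoning: Choose 8 rights from 15 moves: C(15,8) = 6,435.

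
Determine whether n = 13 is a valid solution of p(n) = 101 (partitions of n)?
Pentagonal recurrence p(n) = p(n−1) + p(n−2) − p(n−5) − p(n−7) + …: p(13) = p(12) + p(11) − p(8) − p(6) + p(1) = 77 + 56 − 22 − 11 + 1 = 101, which equals 101.

Answer: Yes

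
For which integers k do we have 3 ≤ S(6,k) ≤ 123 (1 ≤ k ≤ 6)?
2, 3, 4, 5

Working:
S(6,1)=1; S(6,2)=31; S(6,3)=90; S(6,4)=65; S(6,5)=15; S(6,6)=1. So valid k = 2, 3, 4, 5.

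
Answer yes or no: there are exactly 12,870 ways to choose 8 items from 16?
Yes

Working:
C(16,8) = 12,870.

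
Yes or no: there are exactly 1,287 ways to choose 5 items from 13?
C(13,5) = 1,287.
Final answer: Yes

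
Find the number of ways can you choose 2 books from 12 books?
66

Working:
C(12,2) = 12! / (2! × (12-2)!)
         = 12! / (2! × 10!)
         = 66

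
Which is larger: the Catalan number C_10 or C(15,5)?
C_10

Solution: C_10 = C(20,10)/(10+1) = 184,756/11 = 16,796; C(15,5) = 3,003.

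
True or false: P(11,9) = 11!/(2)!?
Permutation formula P(n,k) = n!/(n-k)!: 11!/2! = 39,916,800/2 = 19,958,400 = P(11,9). The statement holds.

Answer: True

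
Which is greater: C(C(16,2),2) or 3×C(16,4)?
C(C(16,2),2)

C(C(16,2),2)=7,140, 3×C(16,4)=5,460.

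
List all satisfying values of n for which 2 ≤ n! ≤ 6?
2, 3

Working:
n! is strictly increasing; 2! = 2 and 3! = 6, so valid n = 2, 3.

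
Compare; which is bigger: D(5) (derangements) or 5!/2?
5!/2

Working:
D(5) = (5-1)·[D(4) + D(3)] = 4·[9 + 2] = 44; 5!/2 = 120/2 = 60.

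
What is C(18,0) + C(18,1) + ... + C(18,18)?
262,144

Explanation: Sum of binomial coefficients = 2^18 = 262,144.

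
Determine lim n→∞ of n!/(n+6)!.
0

Reasoning: n!/(n+6)! = 1/[(n+1)(n+2)···(n+6)] → 0 as n → ∞.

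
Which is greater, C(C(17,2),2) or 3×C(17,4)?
C(C(17,2),2)

Reasoning: C(C(17,2),2)=9,180, 3×C(17,4)=7,140.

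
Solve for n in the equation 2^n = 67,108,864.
26

Solution: 67,108,864 = 1,024 × 1,024 × 64 = 2^10 × 2^10 × 2^6 = 2^26, so n = 26.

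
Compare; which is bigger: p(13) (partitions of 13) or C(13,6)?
C(13,6)

Reasoning: Pentagonal recurrence p(n) = p(n−1) + p(n−2) − p(n−5) − p(n−7) + …: p(13) = p(12) + p(11) − p(8) − p(6) + p(1) = 77 + 56 − 22 − 11 + 1 = 101; C(13,6) = 1,716.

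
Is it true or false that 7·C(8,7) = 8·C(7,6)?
True
Absorption identity k·C(n,k) = n·C(n-1,k-1). LHS = 7·8 = 56; RHS = 8·7 = 56.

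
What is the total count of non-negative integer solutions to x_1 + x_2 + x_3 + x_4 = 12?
C(12+4-1, 4-1) = 455.
Final answer: 455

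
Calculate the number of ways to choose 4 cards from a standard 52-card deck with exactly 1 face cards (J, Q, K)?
118,560

12 face cards and 40 non-face cards: C(12,1) × C(40,3) = 12 × 9,880 = 118,560.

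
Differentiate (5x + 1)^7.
35(5x + 1)^6
Chain rule: 7(5x+1)^{6} × 5 = 35(5x+1)^{6}.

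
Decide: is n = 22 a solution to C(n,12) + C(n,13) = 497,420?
No

Reasoning: C(22,12) + C(22,13) = 646,646 + 497,420 = 1,144,066, which does not equal 497,420.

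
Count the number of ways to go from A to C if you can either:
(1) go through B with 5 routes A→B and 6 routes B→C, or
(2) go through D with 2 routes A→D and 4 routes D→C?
38

Explanation: Route via B: 5×6=30. Route via D: 2×4=8. Total: 38.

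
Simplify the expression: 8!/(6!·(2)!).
28

Working:
This is C(8,6) = 28.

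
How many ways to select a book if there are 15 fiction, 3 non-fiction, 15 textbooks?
33

Working:
By the addition principle: 15 + 3 + 15 = 33.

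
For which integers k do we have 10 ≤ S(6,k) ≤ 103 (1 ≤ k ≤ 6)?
2, 3, 4, 5

Reasoning: S(6,1)=1; S(6,2)=31; S(6,3)=90; S(6,4)=65; S(6,5)=15; S(6,6)=1. So valid k = 2, 3, 4, 5.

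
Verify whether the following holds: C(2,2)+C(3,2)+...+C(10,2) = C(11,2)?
False

Hockey stick identity gives Σ = C(11,3) = 165; RHS C(11,2) = 55.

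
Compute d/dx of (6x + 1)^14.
84(6x + 1)^13

Solution: Chain rule: 14(6x+1)^{13} × 6 = 84(6x+1)^{13}.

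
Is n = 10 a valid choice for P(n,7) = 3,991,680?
P(10,7) = 10·9·8·7·6·5·4 = 604,800, which does not equal 3,991,680.
Final answer: No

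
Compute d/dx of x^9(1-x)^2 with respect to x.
9x^8(1-x)^2 - 2x^9(1-x)^1

Product rule: 9x^{8}(1-x)^{2} + x^9·(-2)(1-x)^{1}.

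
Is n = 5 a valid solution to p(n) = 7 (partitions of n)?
Yes

Reasoning: Pentagonal recurrence p(n) = p(n−1) + p(n−2) − p(n−5) − p(n−7) + …: p(5) = p(4) + p(3) − p(0) = 5 + 3 − 1 = 7, which equals 7.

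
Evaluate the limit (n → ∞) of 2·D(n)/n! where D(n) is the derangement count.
2/e

Reasoning: D(n)/n! → 1/e, so 2·D(n)/n! → 2/e.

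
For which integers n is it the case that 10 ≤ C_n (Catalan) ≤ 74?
4, 5

Explanation: C_3=5; C_4=14; C_5=42; C_6=132. So valid n = 4, 5.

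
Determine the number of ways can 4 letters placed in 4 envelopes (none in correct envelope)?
9
Using D(n) = (n-1)[D(n-1) + D(n-2)]:
D(4) = (4-1) × [D(3) + D(2)]
      = 3 × [2 + 1]
      = 3 × 3
      = 9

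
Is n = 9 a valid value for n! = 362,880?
9! = 9·8! = 9·40,320 = 362,880, which equals 362,880.
Final answer: Yes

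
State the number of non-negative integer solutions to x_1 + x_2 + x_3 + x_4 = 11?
364

C(11+4-1, 4-1) = 364.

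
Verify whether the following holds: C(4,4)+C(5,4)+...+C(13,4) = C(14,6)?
False
Hockey stick identity gives Σ = C(14,5) = 2,002; RHS C(14,6) = 3,003.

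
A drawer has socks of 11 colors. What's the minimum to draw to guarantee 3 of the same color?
Worst case: 2 of each = 22. One more: 23.
Final answer: 23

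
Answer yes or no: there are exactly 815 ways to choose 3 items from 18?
No

Reasoning: C(18,3) = 816 ≠ 815.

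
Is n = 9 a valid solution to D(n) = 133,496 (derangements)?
D(9) = (9-1)·[D(8) + D(7)] = 8·[14,833 + 1,854] = 133,496, which equals 133,496.

Answer: Yes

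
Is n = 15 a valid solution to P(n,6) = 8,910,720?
No

Reasoning: P(15,6) = 15·14·13·12·11·10 = 3,603,600, which does not equal 8,910,720.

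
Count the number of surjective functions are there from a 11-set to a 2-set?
2,046

Onto functions = 2! × S(11,2)
First compute S(11,2) via recurrence:
Using the Stirling recurrence: S(n,k) = k·S(n-1,k) + S(n-1,k-1)
S(11,2) = 2·S(10,2) + S(10,1)
         = 2·511 + 1
         = 1022 + 1
         = 1,023
Then: 2 × 1023 = 2,046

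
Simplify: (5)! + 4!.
144
(5)! + 4! = (5)·4! + 4! = (5+1)·4! = 6·4! = 144.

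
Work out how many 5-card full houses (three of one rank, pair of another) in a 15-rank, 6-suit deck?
63,000

Working:
Triple rank: 15. Triple suits: C(6,3)=20. Pair rank: 14. Pair suits: C(6,2)=15. Total: 63,000.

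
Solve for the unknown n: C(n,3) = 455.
15

C(n,3) = n(n−1)(n−2)/3! is increasing in n, and n(n−1)(n−2) = 3!·455 = 2,730 ≈ (n−1)^3 gives n ≈ 15.0. Check: C(13,3) = 286, C(14,3) = 364, C(15,3) = 455 ✓. So n = 15.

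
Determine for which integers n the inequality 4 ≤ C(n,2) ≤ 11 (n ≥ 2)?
4, 5

C(3,2)=3; C(4,2)=6; C(5,2)=10; C(6,2)=15. So valid n = 4, 5.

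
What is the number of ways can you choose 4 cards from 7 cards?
35

Solution: C(7,4) = 7! / (4! × (7-4)!)
         = 7! / (4! × 3!)
         = 35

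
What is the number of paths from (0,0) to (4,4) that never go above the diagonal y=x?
14

Explanation: Counted by the Catalan number C_4: C_4 = C(8,4)/(4+1) = 70/5 = 14.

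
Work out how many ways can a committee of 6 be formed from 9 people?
84

C(9,6) = 9! / (6! × (9-6)!)
         = 9! / (6! × 3!)
         = 84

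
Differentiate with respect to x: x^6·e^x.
(6x^5 + x^6)e^x

Solution: Product rule: d/dx[x^6]·e^x + x^6·d/dx[e^x] = 6x^{5}e^x + x^6e^x.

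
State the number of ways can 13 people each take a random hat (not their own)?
Using D(n) = (n-1)[D(n-1) + D(n-2)]:
D(13) = (13-1) × [D(12) + D(11)]
      = 12 × [176214841 + 14684570]
      = 12 × 190899411
      = 2,290,792,932
Final answer: 2,290,792,932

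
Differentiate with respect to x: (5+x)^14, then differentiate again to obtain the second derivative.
182(5+x)^12

First derivative: 14(5+x)^{13}. Second derivative: 14·13·(5+x)^{12} = 182(5+x)^{12}.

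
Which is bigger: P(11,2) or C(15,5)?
C(15,5)

P(11,2)=110, C(15,5)=3,003.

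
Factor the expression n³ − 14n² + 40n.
n(n − 4)(n − 10)
n³ − 14n² + 40n = n(n² − 14n + 40) = n(n − 4)(n − 10).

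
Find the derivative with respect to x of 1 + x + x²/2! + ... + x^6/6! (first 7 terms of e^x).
Differentiating term by term gives the first 6 terms of e^x.
Final answer: 1 + x + x²/2! + ... + x^5/5!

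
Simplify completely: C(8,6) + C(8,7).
36

Working:
By Pascal's identity: C(9,7) = 36.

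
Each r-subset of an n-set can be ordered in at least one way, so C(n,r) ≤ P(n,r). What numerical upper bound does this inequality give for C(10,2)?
90

Explanation: P(10,2) = 10·9 = 90, so C(10,2) ≤ 90. (The bound is loose by a factor of 2! = 2: C(10,2) = 90/2 = 45.)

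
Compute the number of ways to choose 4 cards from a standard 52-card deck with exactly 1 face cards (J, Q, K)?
118,560

Working:
12 face cards and 40 non-face cards: C(12,1) × C(40,3) = 12 × 9,880 = 118,560.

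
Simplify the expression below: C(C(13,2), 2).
C(13,2) = 78, then C(78, 2) = 3,003.

Answer: 3,003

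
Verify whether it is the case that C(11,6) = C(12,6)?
LHS = C(11,6) = 462; RHS = C(12,6) = 924. 462 ≠ 924, so the statement does not hold.

Answer: False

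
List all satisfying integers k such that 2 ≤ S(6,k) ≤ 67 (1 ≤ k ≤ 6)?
S(6,1)=1; S(6,2)=31; S(6,3)=90; S(6,4)=65; S(6,5)=15; S(6,6)=1. So valid k = 2, 4, 5.

Answer: 2, 4, 5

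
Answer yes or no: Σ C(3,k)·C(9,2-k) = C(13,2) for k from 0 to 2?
No

Vandermonde's identity gives C(12,2) = 66; RHS C(13,2) = 78.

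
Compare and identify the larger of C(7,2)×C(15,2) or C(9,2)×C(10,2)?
C(7,2)×C(15,2)=2,205, C(9,2)×C(10,2)=1,620.
Final answer: C(7,2)×C(15,2)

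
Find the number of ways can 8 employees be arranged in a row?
40,320

Reasoning: Arrangements of 8 distinct objects: 8! = 40,320.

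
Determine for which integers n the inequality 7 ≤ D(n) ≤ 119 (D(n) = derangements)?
4, 5

Solution: Using D(n) = (n−1)[D(n−1) + D(n−2)] with D(1)=0, D(2)=1: D(3)=2; D(4)=9; D(5)=44; D(6)=265. So valid n = 4, 5.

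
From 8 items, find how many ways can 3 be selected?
C(8,3) = 8! / (3! × (8-3)!)
         = 8! / (3! × 5!)
         = 56
Final answer: 56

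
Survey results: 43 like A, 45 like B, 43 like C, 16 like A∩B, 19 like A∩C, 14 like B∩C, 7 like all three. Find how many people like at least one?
89

Explanation: |A∪B∪C| = 43+45+43-16-19-14+7 = 89.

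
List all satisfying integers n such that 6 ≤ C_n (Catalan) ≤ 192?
4, 5, 6

Reasoning: C_3=5; C_4=14; C_5=42; C_6=132; C_7=429. So valid n = 4, 5, 6.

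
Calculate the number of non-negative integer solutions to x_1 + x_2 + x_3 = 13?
105

Explanation: C(13+3-1, 3-1) = 105.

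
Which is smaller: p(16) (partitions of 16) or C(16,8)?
p(16)

Working:
Pentagonal recurrence p(n) = p(n−1) + p(n−2) − p(n−5) − p(n−7) + …: p(16) = p(15) + p(14) − p(11) − p(9) + p(4) + p(1) = 176 + 135 − 56 − 30 + 5 + 1 = 231; C(16,8) = 12,870.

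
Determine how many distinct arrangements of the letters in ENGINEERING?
277,200
Word has 11 letters (E=3, N=3, G=2, I=2, R=1). Arrangements: 11!/Π(k!) = 277,200.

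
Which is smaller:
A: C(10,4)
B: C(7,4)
A=C(10,4)=210, B=C(7,4)=35.
Final answer: B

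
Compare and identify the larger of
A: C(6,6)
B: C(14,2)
B

A=C(6,6)=1, B=C(14,2)=91.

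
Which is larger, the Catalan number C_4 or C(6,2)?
C(6,2)

Working:
C_4 = C(8,4)/(4+1) = 70/5 = 14; C(6,2) = 15.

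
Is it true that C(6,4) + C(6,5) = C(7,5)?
Pascal's identity: LHS = 15 + 6 = 21; RHS = C(7,5) = 21. Both sides agree, so the statement holds.

Answer: True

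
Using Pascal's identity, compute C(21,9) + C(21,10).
646,646

Working:
C(21,9) + C(21,10) = C(22,10) = 646,646.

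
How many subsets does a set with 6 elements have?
Each element can be included or excluded: 2^6 = 64.
Final answer: 64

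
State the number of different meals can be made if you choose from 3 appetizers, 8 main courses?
24

Explanation: By the multiplication principle: 3 × 8 = 24.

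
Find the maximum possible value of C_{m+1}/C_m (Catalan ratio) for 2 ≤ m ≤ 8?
C_{m+1}/C_m = 2(2m+1)/(m+2), which increases with m. Maximum at m = 8: 2·17/10 = 17/5.

Answer: 17/5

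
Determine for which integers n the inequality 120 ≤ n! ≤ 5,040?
5, 6, 7

Explanation: n! is strictly increasing; 5! = 120 and 7! = 5,040, so valid n = 5, 6, 7.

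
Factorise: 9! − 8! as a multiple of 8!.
8 × 8! = 322,560
9! − 8! = 9·8! − 8! = (9 − 1)·8! = 8 × 8! = 322,560.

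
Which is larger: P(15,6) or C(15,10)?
P(15,6)

P(15,6)=3,603,600, C(15,10)=3,003.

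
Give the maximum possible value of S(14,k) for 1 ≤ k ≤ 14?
63,436,373
Row S(14,k) for k = 1..14 (via S(n,k) = k·S(n−1,k) + S(n−1,k−1)): 1, 8,191, 788,970, 10,391,745, 40,075,035, 63,436,373, 49,329,280, 20,912,320, 5,135,130, 752,752, 66,066, 3,367, 91, 1. The row is unimodal; maximum at k = 6: 63,436,373.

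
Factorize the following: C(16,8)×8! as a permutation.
P(16,8)

Explanation: C(16,8)×8! = [16!/(8!(8)!)]×8! = 16!/(8)! = P(16,8) = 518,918,400.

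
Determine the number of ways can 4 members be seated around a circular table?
6

Working:
Circular arrangements: (4-1)! = 6.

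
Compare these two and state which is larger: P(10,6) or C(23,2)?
P(10,6)

Reasoning: P(10,6)=151,200, C(23,2)=253.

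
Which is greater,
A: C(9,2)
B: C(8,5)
B
A=C(9,2)=36, B=C(8,5)=56.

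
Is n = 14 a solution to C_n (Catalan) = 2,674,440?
Yes

Reasoning: C_14 = C(28,14)/(14+1) = 40,116,600/15 = 2,674,440, which equals 2,674,440.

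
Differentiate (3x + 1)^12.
36(3x + 1)^11

Reasoning: Chain rule: 12(3x+1)^{11} × 3 = 36(3x+1)^{11}.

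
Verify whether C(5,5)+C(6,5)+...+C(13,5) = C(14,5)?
False
Hockey stick identity gives Σ = C(14,6) = 3,003; RHS C(14,5) = 2,002.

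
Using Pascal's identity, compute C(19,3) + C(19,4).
4,845

Reasoning: C(19,3) + C(19,4) = C(20,4) = 4,845.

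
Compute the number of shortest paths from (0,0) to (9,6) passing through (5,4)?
1,890
To (5,4): C(9,5)=126. From there: C(6,4)=15. Total: 1,890.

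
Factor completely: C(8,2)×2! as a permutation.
P(8,2)

Solution: C(8,2)×2! = [8!/(2!(6)!)]×2! = 8!/(6)! = P(8,2) = 56.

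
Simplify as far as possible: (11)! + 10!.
43,545,600
(11)! + 10! = (11)·10! + 10! = (11+1)·10! = 12·10! = 43,545,600.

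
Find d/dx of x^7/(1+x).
(7x^6(1+x) - x^7)/(1+x)²

Solution: Quotient rule: [7x^{6}(1+x) - x^7]/(1+x)².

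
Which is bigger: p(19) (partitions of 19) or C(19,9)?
Pentagonal recurrence p(n) = p(n−1) + p(n−2) − p(n−5) − p(n−7) + …: p(19) = p(18) + p(17) − p(14) − p(12) + p(7) + p(4) = 385 + 297 − 135 − 77 + 15 + 5 = 490; C(19,9) = 92,378.
Final answer: C(19,9)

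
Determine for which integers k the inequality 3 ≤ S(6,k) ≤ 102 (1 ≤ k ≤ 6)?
S(6,1)=1; S(6,2)=31; S(6,3)=90; S(6,4)=65; S(6,5)=15; S(6,6)=1. So valid k = 2, 3, 4, 5.
Final answer: 2, 3, 4, 5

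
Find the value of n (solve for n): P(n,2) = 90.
P(n,2) = n(n−1) is increasing in n; n(n−1) ≈ (n−0.5)^2 = 90 gives n ≈ 10.0. Check: P(8,2) = 56, P(9,2) = 72, P(10,2) = 90 ✓. So n = 10.
Final answer: 10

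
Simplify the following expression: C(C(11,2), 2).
1,485

Working:
C(11,2) = 55, then C(55, 2) = 1,485.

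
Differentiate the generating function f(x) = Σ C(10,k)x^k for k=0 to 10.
Σ k·C(10,k)x^(k-1) for k=1 to 10

Reasoning: Term-by-term differentiation gives Σ k·C(10,k)x^{k-1} for k=1 to 10.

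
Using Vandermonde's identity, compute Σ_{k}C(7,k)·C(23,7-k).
= C(7+23,7) = C(30,7) = 2,035,800.

Answer: 2,035,800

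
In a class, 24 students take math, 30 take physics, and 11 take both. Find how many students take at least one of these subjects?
43

Solution: |A∪B| = |A|+|B|-|A∩B| = 24+30-11 = 43.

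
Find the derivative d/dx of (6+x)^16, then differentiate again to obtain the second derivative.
240(6+x)^14

First derivative: 16(6+x)^{15}. Second derivative: 16·15·(6+x)^{14} = 240(6+x)^{14}.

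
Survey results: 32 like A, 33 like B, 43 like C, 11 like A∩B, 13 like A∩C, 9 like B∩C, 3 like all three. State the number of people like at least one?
78
|A∪B∪C| = 32+33+43-11-13-9+3 = 78.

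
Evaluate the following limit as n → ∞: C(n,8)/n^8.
C(n,8) ≈ n^8/8! for large n. Limit = 1/8! = 1/40320.

Answer: 1/40320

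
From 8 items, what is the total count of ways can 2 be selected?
C(8,2) = 8! / (2! × (8-2)!)
         = 8! / (2! × 6!)
         = 28

Answer: 28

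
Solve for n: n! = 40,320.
8
n! is strictly increasing. 6! = 720, 7! = 5,040, 8! = 40,320 ✓. So n = 8.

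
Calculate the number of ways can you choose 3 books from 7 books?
C(7,3) = 7! / (3! × (7-3)!)
         = 7! / (3! × 4!)
         = 35

Answer: 35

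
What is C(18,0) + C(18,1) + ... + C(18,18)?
262,144

Sum of binomial coefficients = 2^18 = 262,144.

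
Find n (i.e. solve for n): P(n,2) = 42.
7

Solution: P(n,2) = n(n−1) is increasing in n; n(n−1) ≈ (n−0.5)^2 = 42 gives n ≈ 7.0. Check: P(5,2) = 20, P(6,2) = 30, P(7,2) = 42 ✓. So n = 7.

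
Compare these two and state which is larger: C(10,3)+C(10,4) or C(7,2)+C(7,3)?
C(10,3)+C(10,4)

Explanation: First=330, Second=56.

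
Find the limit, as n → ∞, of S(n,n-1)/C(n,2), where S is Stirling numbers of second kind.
1

Working:
S(n,n-1) = C(n,2), so the limit is 1.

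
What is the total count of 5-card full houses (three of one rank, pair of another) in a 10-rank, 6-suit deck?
27,000
Triple rank: 10. Triple suits: C(6,3)=20. Pair rank: 9. Pair suits: C(6,2)=15. Total: 27,000.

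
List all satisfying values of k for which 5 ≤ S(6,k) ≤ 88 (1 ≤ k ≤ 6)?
S(6,1)=1; S(6,2)=31; S(6,3)=90; S(6,4)=65; S(6,5)=15; S(6,6)=1. So valid k = 2, 4, 5.

Answer: 2, 4, 5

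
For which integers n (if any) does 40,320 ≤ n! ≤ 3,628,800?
n! is strictly increasing; 8! = 40,320 and 10! = 3,628,800, so valid n = 8, 9, 10.

Answer: 8, 9, 10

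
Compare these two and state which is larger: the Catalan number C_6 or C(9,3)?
C_6 = C(12,6)/(6+1) = 924/7 = 132; C(9,3) = 84.
Final answer: C_6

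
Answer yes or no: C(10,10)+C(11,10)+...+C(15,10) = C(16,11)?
Hockey stick identity gives Σ = C(16,11) = 4,368; RHS C(16,11) = 4,368.
Final answer: Yes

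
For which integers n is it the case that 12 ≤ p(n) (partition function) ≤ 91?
7, 8, 9, 10, 11, 12

Solution: Tabulating p(n) via p(n) = p(n−1) + p(n−2) − p(n−5) − p(n−7) + …: p(6)=11; p(7)=15; p(8)=22; p(9)=30; p(10)=42; p(11)=56; p(12)=77; p(13)=101. So valid n = 7, 8, 9, 10, 11, 12.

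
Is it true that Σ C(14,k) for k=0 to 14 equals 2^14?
True

Binomial theorem: Σ C(14,k) = (1+1)^14 = 2^14 = 16,384; RHS 2^14 = 16,384.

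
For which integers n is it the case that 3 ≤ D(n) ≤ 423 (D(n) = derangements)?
4, 5, 6

Reasoning: Using D(n) = (n−1)[D(n−1) + D(n−2)] with D(1)=0, D(2)=1: D(3)=2; D(4)=9; D(5)=44; D(6)=265; D(7)=1,854. So valid n = 4, 5, 6.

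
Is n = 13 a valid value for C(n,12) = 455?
No

Explanation: C(13,12) = 13·12·11·10·9·8·7·6·5·4·3·2/12! = 6,227,020,800/479,001,600 = 13, which does not equal 455.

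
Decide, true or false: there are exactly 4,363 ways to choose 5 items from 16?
False
C(16,5) = 4,368 ≠ 4363.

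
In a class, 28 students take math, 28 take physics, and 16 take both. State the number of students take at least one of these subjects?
|A∪B| = |A|+|B|-|A∩B| = 28+28-16 = 40.

Answer: 40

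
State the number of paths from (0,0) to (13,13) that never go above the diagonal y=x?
742,900

Working:
Counted by the Catalan number C_13: C_13 = C(26,13)/(13+1) = 10,400,600/14 = 742,900.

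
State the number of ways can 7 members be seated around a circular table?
720
Circular arrangements: (7-1)! = 720.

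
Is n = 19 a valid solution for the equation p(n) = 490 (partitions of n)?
Yes

Solution: Pentagonal recurrence p(n) = p(n−1) + p(n−2) − p(n−5) − p(n−7) + …: p(19) = p(18) + p(17) − p(14) − p(12) + p(7) + p(4) = 385 + 297 − 135 − 77 + 15 + 5 = 490, which equals 490.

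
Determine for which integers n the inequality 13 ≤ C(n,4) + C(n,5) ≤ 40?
6

Solution: C(5,4)+C(5,5)=6; C(6,4)+C(6,5)=21; C(7,4)+C(7,5)=56. So valid n = 6.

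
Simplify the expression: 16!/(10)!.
This equals 16×15×...×11 = 5,765,760.
Final answer: 5,765,760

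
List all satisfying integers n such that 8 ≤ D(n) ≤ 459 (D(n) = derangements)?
4, 5, 6

Solution: Using D(n) = (n−1)[D(n−1) + D(n−2)] with D(1)=0, D(2)=1: D(3)=2; D(4)=9; D(5)=44; D(6)=265; D(7)=1,854. So valid n = 4, 5, 6.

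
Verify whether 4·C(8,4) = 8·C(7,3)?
True
Absorption identity k·C(n,k) = n·C(n-1,k-1). LHS = 4·70 = 280; RHS = 8·35 = 280.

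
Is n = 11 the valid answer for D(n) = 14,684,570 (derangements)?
Yes

Solution: D(11) = (11-1)·[D(10) + D(9)] = 10·[1,334,961 + 133,496] = 14,684,570, which equals 14,684,570.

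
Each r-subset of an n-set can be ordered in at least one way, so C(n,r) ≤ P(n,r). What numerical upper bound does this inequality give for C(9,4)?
3,024

Explanation: P(9,4) = 9·8·7·6 = 3,024, so C(9,4) ≤ 3,024. (The bound is loose by a factor of 4! = 24: C(9,4) = 3,024/24 = 126.)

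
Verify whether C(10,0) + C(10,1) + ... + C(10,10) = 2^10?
True

Solution: Binomial theorem with x = y = 1: Σ C(10,i) = (1+1)^10 = 2^10 = 1,024. The statement holds.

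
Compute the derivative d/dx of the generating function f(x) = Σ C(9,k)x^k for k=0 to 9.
Σ k·C(9,k)x^(k-1) for k=1 to 9

Working:
Term-by-term differentiation gives Σ k·C(9,k)x^{k-1} for k=1 to 9.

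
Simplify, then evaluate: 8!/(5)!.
336

This equals 8×7×6 = 336.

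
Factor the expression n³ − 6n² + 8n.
n(n − 2)(n − 4)

Reasoning: n³ − 6n² + 8n = n(n² − 6n + 8) = n(n − 2)(n − 4).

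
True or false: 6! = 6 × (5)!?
True

By definition n! = n × (n-1)!, so 6! = 6 × 5!.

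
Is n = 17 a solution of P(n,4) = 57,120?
Yes

Working:
P(17,4) = 17·16·15·14 = 57,120, which equals 57,120.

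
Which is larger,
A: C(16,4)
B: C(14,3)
A

Reasoning: A=C(16,4)=1,820, B=C(14,3)=364.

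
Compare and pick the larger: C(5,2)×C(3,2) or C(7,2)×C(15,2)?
C(7,2)×C(15,2)

C(5,2)×C(3,2)=30, C(7,2)×C(15,2)=2,205.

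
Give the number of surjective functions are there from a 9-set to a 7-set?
2,328,480
Onto functions = 7! × S(9,7)
First compute S(9,7) via recurrence:
Using the Stirling recurrence: S(n,k) = k·S(n-1,k) + S(n-1,k-1)
S(9,7) = 7·S(8,7) + S(8,6)
         = 7·28 + 266
         = 196 + 266
         = 462
Then: 5040 × 462 = 2,328,480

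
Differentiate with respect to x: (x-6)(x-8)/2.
(2x - 14)/2

Reasoning: d/dx[(x-6)(x-8)] = (x-8) + (x-6) = 2x - 14. Dividing by 2 gives (2x - 14)/2.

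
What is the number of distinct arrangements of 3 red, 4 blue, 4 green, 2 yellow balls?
900,900

Explanation: Multinomial: 13!/(3! × 4! × 4! × 2!) = 900,900.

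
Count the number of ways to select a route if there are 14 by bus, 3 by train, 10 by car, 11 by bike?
38

By the addition principle: 14 + 3 + 10 + 11 = 38.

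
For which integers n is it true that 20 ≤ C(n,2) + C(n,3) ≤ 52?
5, 6

C(4,2)+C(4,3)=10; C(5,2)+C(5,3)=20; C(6,2)+C(6,3)=35; C(7,2)+C(7,3)=56. So valid n = 5, 6.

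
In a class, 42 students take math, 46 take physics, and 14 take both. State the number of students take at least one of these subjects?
|A∪B| = |A|+|B|-|A∩B| = 42+46-14 = 74.
Final answer: 74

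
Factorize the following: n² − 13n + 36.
(n − 4)(n − 9)

Explanation: Seek roots whose sum is 13 and product is 36: (4, 9). So n² − 13n + 36 = (n − 4)(n − 9).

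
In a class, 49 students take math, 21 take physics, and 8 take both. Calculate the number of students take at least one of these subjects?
|A∪B| = |A|+|B|-|A∩B| = 49+21-8 = 62.

Answer: 62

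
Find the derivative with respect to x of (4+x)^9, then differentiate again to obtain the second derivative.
72(4+x)^7

Explanation: First derivative: 9(4+x)^{8}. Second derivative: 9·8·(4+x)^{7} = 72(4+x)^{7}.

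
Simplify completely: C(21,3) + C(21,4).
7,315
By Pascal's identity: C(22,4) = 7,315.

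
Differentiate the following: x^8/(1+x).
Quotient rule: [8x^{7}(1+x) - x^8]/(1+x)².

Answer: (8x^7(1+x) - x^8)/(1+x)²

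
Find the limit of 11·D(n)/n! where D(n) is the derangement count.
11/e
D(n)/n! → 1/e, so 11·D(n)/n! → 11/e.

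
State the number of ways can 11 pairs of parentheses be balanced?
Using the Catalan number formula: C_n = C(2n, n) / (n+1)
C_11 = C(22, 11) / (11+1)
     = 705432 / 12
     = 58,786
Final answer: 58,786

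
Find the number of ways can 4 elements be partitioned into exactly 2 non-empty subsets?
7

Solution: This equals S(4,2), the Stirling number of the 2nd kind.
Using the Stirling recurrence: S(n,k) = k·S(n-1,k) + S(n-1,k-1)
S(4,2) = 2·S(3,2) + S(3,1)
         = 2·3 + 1
         = 6 + 1
         = 7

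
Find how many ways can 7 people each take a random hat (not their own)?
Using D(n) = (n-1)[D(n-1) + D(n-2)]:
D(7) = (7-1) × [D(6) + D(5)]
      = 6 × [265 + 44]
      = 6 × 309
      = 1,854

Answer: 1,854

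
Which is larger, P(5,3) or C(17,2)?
C(17,2)

Explanation: P(5,3)=60, C(17,2)=136.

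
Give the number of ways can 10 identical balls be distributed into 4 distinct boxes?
286

C(10+4-1, 4-1) = C(13, 3) = 286.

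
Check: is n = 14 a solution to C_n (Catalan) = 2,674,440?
Yes

Solution: C_14 = C(28,14)/(14+1) = 40,116,600/15 = 2,674,440, which equals 2,674,440.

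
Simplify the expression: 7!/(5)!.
This equals 7×6 = 42.
Final answer: 42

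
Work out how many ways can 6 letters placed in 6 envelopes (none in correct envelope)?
265

Explanation: Using D(n) = (n-1)[D(n-1) + D(n-2)]:
D(6) = (6-1) × [D(5) + D(4)]
      = 5 × [44 + 9]
      = 5 × 53
      = 265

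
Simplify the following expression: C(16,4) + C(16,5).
6,188

Reasoning: By Pascal's identity: C(17,5) = 6,188.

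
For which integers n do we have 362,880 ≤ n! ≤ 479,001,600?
n! is strictly increasing; 9! = 362,880 and 12! = 479,001,600, so valid n = 9, 10, 11, 12.

Answer: 9, 10, 11, 12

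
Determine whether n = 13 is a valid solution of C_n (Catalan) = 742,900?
C_13 = C(26,13)/(13+1) = 10,400,600/14 = 742,900, which equals 742,900.
Final answer: Yes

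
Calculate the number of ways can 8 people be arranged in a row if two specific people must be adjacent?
Treat pair as unit: (8-1)! arrangements × 2 internal orders = 10,080.
Final answer: 10,080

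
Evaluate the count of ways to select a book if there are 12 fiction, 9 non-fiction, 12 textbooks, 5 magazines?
38

By the addition principle: 12 + 9 + 12 + 5 = 38.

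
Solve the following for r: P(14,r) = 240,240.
5

Reasoning: P(14,r) = 14·13·…·(14−r+1), a product of r factors. Multiplying down from 14: 14 = 14; 14·13 = 182; 14·13·12 = 2,184; 14·13·12·11 = 24,024; 14·13·12·11·10 = 240,240 ✓ (5 factors). So r = 5.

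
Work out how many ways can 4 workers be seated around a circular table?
Circular arrangements: (4-1)! = 6.

Answer: 6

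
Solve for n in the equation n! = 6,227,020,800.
13

Working:
n! is strictly increasing. 11! = 39,916,800, 12! = 479,001,600, 13! = 6,227,020,800 ✓. So n = 13.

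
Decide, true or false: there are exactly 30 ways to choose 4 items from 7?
C(7,4) = 35 ≠ 30.

Answer: False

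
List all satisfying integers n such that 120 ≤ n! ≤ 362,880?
5, 6, 7, 8, 9
n! is strictly increasing; 5! = 120 and 9! = 362,880, so valid n = 5, 6, 7, 8, 9.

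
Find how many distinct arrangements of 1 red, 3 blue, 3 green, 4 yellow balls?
Multinomial: 11!/(1! × 3! × 3! × 4!) = 46,200.

Answer: 46,200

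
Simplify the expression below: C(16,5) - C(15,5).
1,365

Working:
C(16,5) - C(15,5) = C(15,4) = 1,365.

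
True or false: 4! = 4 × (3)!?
By definition n! = n × (n-1)!, so 4! = 4 × 3!.

Answer: True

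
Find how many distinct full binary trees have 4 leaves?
Using the Catalan number formula: C_n = C(2n, n) / (n+1)
C_3 = C(6, 3) / (3+1)
     = 20 / 4
     = 5

Answer: 5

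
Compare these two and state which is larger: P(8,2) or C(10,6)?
C(10,6)

Reasoning: P(8,2)=56, C(10,6)=210.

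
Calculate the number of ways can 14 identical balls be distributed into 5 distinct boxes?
3,060

Working:
C(14+5-1, 5-1) = C(18, 4) = 3,060.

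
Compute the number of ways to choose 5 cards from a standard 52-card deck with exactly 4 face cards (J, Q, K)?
19,800

Reasoning: 12 face cards and 40 non-face cards: C(12,4) × C(40,1) = 495 × 40 = 19,800.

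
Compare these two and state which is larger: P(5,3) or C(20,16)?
C(20,16)

Working:
P(5,3)=60, C(20,16)=4,845.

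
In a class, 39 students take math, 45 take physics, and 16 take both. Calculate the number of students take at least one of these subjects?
68

Explanation: |A∪B| = |A|+|B|-|A∩B| = 39+45-16 = 68.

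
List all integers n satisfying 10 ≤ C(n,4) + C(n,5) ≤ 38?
6

C(5,4)+C(5,5)=6; C(6,4)+C(6,5)=21; C(7,4)+C(7,5)=56. So valid n = 6.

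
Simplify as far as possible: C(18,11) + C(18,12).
By Pascal's identity: C(19,12) = 50,388.
Final answer: 50,388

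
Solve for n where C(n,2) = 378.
28
C(n,2) = n(n−1)/2! is increasing in n, and n(n−1) = 2!·378 = 756 ≈ (n−0.5)^2 gives n ≈ 28.0. Check: C(26,2) = 325, C(27,2) = 351, C(28,2) = 378 ✓. So n = 28.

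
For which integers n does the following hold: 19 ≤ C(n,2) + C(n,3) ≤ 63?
C(4,2)+C(4,3)=10; C(5,2)+C(5,3)=20; C(6,2)+C(6,3)=35; C(7,2)+C(7,3)=56; C(8,2)+C(8,3)=84. So valid n = 5, 6, 7.

Answer: 5, 6, 7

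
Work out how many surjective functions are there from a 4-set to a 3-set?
36

Onto functions = 3! × S(4,3)
First compute S(4,3) via recurrence:
Using the Stirling recurrence: S(n,k) = k·S(n-1,k) + S(n-1,k-1)
S(4,3) = 3·S(3,3) + S(3,2)
         = 3·1 + 3
         = 3 + 3
         = 6
Then: 6 × 6 = 36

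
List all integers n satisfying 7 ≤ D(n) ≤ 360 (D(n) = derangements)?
4, 5, 6

Explanation: Using D(n) = (n−1)[D(n−1) + D(n−2)] with D(1)=0, D(2)=1: D(3)=2; D(4)=9; D(5)=44; D(6)=265; D(7)=1,854. So valid n = 4, 5, 6.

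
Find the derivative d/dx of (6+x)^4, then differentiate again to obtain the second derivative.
12(6+x)^2

First derivative: 4(6+x)^{3}. Second derivative: 4·3·(6+x)^{2} = 12(6+x)^{2}.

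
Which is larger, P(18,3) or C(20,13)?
C(20,13)

P(18,3)=4,896, C(20,13)=77,520.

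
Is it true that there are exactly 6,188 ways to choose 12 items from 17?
True

Reasoning: C(17,12) = 6,188.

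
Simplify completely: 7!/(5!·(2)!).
21

This is C(7,5) = 21.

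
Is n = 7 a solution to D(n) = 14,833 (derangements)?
No

Solution: D(7) = (7-1)·[D(6) + D(5)] = 6·[265 + 44] = 1,854, which does not equal 14,833.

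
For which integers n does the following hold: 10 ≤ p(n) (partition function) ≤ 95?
Tabulating p(n) via p(n) = p(n−1) + p(n−2) − p(n−5) − p(n−7) + …: p(5)=7; p(6)=11; p(7)=15; p(8)=22; p(9)=30; p(10)=42; p(11)=56; p(12)=77; p(13)=101. So valid n = 6, 7, 8, 9, 10, 11, 12.

Answer: 6, 7, 8, 9, 10, 11, 12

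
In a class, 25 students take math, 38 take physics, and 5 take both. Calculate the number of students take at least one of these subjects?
58

Solution: |A∪B| = |A|+|B|-|A∩B| = 25+38-5 = 58.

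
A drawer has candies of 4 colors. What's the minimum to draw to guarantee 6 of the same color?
21
Worst case: 5 of each = 20. One more: 21.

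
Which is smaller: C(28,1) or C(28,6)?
C(28,1)=28, C(28,6)=376,740.

Answer: C(28,1)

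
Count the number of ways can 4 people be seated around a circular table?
6

Reasoning: Circular arrangements: (4-1)! = 6.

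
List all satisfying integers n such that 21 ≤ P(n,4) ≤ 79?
4

Explanation: P(3,4)=0; P(4,4)=24; P(5,4)=120. So valid n = 4.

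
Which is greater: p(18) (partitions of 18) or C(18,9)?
C(18,9)

Solution: Pentagonal recurrence p(n) = p(n−1) + p(n−2) − p(n−5) − p(n−7) + …: p(18) = p(17) + p(16) − p(13) − p(11) + p(6) + p(3) = 297 + 231 − 101 − 56 + 11 + 3 = 385; C(18,9) = 48,620.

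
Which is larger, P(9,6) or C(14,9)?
P(9,6)

Solution: P(9,6)=60,480, C(14,9)=2,002.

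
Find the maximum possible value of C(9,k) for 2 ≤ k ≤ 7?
126
C(9,k) is maximised at the centre of the row: C(9,4) = 126.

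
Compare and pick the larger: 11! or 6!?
11!

11!=39,916,800, 6!=720. 11! > 6!.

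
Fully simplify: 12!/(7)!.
95,040

Explanation: This equals 12×11×...×8 = 95,040.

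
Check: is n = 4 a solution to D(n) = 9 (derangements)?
Yes

Explanation: D(4) = (4-1)·[D(3) + D(2)] = 3·[2 + 1] = 9, which equals 9.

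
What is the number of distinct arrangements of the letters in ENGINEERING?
277,200

Solution: Word has 11 letters (E=3, N=3, G=2, I=2, R=1). Arrangements: 11!/Π(k!) = 277,200.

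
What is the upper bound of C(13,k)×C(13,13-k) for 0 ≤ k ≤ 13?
2,944,656

Working:
C(13,k)·C(13,13-k) = C(13,k)², maximised at the centre k = 6: C(13,6)² = 2,944,656.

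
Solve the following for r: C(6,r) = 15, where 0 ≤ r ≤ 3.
2

Explanation: C(6,r) is increasing for 0 ≤ r ≤ 3. Stepping up (C(6,r+1) = C(6,r)·(6−r)/(r+1)): C(6,1) = 6, C(6,2) = 15 ✓. So r = 2.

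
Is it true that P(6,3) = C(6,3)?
False

P(6,3) = 120 but C(6,3) = 20; they differ by a factor of 3! = 6, so the statement does not hold.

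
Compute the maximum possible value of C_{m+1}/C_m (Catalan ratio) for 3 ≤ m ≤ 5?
C_{m+1}/C_m = 2(2m+1)/(m+2), which increases with m. Maximum at m = 5: 2·11/7 = 22/7.

Answer: 22/7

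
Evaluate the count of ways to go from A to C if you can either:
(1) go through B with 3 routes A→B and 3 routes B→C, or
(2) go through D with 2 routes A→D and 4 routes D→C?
17

Explanation: Route via B: 3×3=9. Route via D: 2×4=8. Total: 17.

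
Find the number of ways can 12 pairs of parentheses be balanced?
208,012
Using the Catalan number formula: C_n = C(2n, n) / (n+1)
C_12 = C(24, 12) / (12+1)
     = 2704156 / 13
     = 208,012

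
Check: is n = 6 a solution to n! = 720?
Yes

Solution: 6! = 6·5! = 6·120 = 720, which equals 720.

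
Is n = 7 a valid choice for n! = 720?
No

Working:
7! = 7·6! = 7·720 = 5,040, which does not equal 720.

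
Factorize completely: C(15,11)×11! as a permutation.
P(15,11)

C(15,11)×11! = [15!/(11!(4)!)]×11! = 15!/(4)! = P(15,11) = 54,486,432,000.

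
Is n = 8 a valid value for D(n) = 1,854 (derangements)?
No

Explanation: D(8) = (8-1)·[D(7) + D(6)] = 7·[1,854 + 265] = 14,833, which does not equal 1,854.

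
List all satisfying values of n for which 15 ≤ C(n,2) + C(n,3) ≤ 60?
C(4,2)+C(4,3)=10; C(5,2)+C(5,3)=20; C(6,2)+C(6,3)=35; C(7,2)+C(7,3)=56; C(8,2)+C(8,3)=84. So valid n = 5, 6, 7.
Final answer: 5, 6, 7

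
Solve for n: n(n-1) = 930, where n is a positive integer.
n² − n − 930 = 0, so n = (1 ± √(1 + 4·930))/2 = (1 ± √3,721)/2 = (1 ± 61)/2, i.e. n = 31 or n = -30. Taking the positive root, n = 31 (check: 31×30 = 930).
Final answer: 31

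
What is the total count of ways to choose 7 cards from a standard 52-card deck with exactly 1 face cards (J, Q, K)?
46,060,560

Reasoning: 12 face cards and 40 non-face cards: C(12,1) × C(40,6) = 12 × 3,838,380 = 46,060,560.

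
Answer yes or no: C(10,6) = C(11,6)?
No

LHS = C(10,6) = 210; RHS = C(11,6) = 462. 210 ≠ 462, so the statement does not hold.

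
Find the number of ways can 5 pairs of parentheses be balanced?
42
Using the Catalan number formula: C_n = C(2n, n) / (n+1)
C_5 = C(10, 5) / (5+1)
     = 252 / 6
     = 42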